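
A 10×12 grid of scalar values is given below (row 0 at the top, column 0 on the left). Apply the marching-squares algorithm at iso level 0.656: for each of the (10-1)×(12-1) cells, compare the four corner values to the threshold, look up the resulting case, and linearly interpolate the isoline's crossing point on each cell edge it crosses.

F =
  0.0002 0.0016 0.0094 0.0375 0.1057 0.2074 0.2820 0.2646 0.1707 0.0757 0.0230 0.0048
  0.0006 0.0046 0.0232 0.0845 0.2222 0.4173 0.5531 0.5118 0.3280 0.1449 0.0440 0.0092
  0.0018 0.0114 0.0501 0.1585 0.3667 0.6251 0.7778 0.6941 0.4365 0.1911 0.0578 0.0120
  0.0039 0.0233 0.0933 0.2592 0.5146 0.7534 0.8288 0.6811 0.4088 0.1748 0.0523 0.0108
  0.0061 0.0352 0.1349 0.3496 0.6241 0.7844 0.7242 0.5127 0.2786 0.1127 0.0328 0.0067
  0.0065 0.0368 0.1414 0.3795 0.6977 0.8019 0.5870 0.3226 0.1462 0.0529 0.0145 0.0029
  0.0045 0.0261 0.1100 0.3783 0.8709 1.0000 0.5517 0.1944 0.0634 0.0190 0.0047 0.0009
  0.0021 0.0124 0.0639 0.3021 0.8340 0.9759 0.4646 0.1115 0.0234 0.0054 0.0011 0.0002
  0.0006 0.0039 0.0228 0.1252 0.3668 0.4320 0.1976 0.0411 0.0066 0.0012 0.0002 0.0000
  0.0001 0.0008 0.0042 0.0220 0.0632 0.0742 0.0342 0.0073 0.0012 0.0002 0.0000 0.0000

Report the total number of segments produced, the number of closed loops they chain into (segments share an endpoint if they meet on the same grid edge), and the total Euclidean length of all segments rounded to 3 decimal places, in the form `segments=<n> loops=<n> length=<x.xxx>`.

segments=20 loops=1 length=15.489

cell (1,5): code 0100 → (1.458,6.000)–(2.000,5.202)
cell (1,6): code 1100 → (1.791,7.000)–(1.458,6.000)
cell (1,7): code 1000 → (2.000,7.148)–(1.791,7.000)
cell (2,4): code 0100 → (2.241,5.000)–(3.000,4.592)
cell (2,5): code 1110 → (2.000,5.202)–(2.241,5.000)
cell (2,7): code 1001 → (3.000,7.092)–(2.000,7.148)
cell (3,4): code 0110 → (3.000,4.592)–(4.000,4.199)
cell (3,6): code 1011 → (4.000,6.322)–(3.149,7.000)
cell (3,7): code 0001 → (3.149,7.000)–(3.000,7.092)
cell (4,3): code 0100 → (4.433,4.000)–(5.000,3.869)
cell (4,4): code 1110 → (4.000,4.199)–(4.433,4.000)
cell (4,5): code 1011 → (5.000,5.679)–(4.497,6.000)
cell (4,6): code 0001 → (4.497,6.000)–(4.000,6.322)
cell (5,3): code 0110 → (5.000,3.869)–(6.000,3.564)
cell (5,5): code 1001 → (6.000,5.767)–(5.000,5.679)
cell (6,3): code 0110 → (6.000,3.564)–(7.000,3.665)
cell (6,5): code 1001 → (7.000,5.626)–(6.000,5.767)
cell (7,3): code 0010 → (7.000,3.665)–(7.381,4.000)
cell (7,4): code 0011 → (7.381,4.000)–(7.588,5.000)
cell (7,5): code 0001 → (7.588,5.000)–(7.000,5.626)
total: 20 segments, chained into 1 closed loop(s), length Σ = 15.489097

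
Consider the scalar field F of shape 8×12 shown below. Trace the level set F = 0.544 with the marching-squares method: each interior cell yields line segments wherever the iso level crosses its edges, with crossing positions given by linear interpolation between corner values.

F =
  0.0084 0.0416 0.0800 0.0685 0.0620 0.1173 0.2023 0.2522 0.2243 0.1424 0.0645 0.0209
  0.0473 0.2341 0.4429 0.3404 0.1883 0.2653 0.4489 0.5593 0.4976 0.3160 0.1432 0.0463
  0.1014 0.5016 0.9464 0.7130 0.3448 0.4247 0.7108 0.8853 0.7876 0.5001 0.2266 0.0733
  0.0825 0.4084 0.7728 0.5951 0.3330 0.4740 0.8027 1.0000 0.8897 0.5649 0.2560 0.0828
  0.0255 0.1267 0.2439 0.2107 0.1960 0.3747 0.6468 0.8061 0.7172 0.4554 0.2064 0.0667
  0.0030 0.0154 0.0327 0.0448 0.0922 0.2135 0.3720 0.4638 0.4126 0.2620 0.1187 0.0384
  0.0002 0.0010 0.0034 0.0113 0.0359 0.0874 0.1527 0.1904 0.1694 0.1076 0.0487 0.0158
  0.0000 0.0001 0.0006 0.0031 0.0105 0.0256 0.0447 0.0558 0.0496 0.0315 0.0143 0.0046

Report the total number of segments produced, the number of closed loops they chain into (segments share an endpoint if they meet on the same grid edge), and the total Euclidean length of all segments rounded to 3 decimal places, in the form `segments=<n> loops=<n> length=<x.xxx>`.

cell (0,6): code 0100 → (0.950,7.000)–(1.000,6.861)
cell (0,7): code 1000 → (1.000,7.248)–(0.950,7.000)
cell (1,1): code 0100 → (1.201,2.000)–(2.000,1.095)
cell (1,2): code 1100 → (1.546,3.000)–(1.201,2.000)
cell (1,3): code 1000 → (2.000,3.459)–(1.546,3.000)
cell (1,5): code 0100 → (1.363,6.000)–(2.000,5.417)
cell (1,6): code 1110 → (1.000,6.861)–(1.363,6.000)
cell (1,7): code 1101 → (1.160,8.000)–(1.000,7.248)
cell (1,8): code 1000 → (2.000,8.847)–(1.160,8.000)
cell (2,1): code 0110 → (2.000,1.095)–(3.000,1.372)
cell (2,3): code 1001 → (3.000,3.195)–(2.000,3.459)
cell (2,5): code 0110 → (2.000,5.417)–(3.000,5.213)
cell (2,8): code 1101 → (2.677,9.000)–(2.000,8.847)
cell (2,9): code 1000 → (3.000,9.068)–(2.677,9.000)
cell (3,1): code 0010 → (3.000,1.372)–(3.433,2.000)
cell (3,2): code 0011 → (3.433,2.000)–(3.133,3.000)
cell (3,3): code 0001 → (3.133,3.000)–(3.000,3.195)
cell (3,5): code 0110 → (3.000,5.213)–(4.000,5.622)
cell (3,8): code 1011 → (4.000,8.662)–(3.191,9.000)
cell (3,9): code 0001 → (3.191,9.000)–(3.000,9.068)
cell (4,5): code 0010 → (4.000,5.622)–(4.374,6.000)
cell (4,6): code 0011 → (4.374,6.000)–(4.766,7.000)
cell (4,7): code 0011 → (4.766,7.000)–(4.569,8.000)
cell (4,8): code 0001 → (4.569,8.000)–(4.000,8.662)
total: 24 segments, chained into 2 closed loop(s), length Σ = 18.887038

segments=24 loops=2 length=18.887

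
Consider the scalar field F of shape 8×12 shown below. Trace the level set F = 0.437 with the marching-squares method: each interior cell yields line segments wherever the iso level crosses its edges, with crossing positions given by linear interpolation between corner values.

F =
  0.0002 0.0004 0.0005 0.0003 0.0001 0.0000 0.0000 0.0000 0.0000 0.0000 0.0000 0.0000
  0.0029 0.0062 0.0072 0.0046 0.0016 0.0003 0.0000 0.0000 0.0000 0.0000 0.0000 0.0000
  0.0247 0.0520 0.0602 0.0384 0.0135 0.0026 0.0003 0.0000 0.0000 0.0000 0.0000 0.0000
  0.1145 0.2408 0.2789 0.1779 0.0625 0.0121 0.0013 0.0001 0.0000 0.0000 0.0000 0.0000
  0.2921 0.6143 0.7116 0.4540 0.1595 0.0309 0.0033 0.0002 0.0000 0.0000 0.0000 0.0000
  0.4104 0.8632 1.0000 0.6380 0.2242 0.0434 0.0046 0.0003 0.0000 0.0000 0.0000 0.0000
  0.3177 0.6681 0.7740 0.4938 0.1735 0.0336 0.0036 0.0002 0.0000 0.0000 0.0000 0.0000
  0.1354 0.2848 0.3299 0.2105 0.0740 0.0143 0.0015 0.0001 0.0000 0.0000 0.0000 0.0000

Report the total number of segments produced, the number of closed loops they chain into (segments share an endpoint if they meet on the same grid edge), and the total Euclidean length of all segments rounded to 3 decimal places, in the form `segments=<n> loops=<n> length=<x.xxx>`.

segments=12 loops=1 length=10.542

cell (3,0): code 0100 → (3.525,1.000)–(4.000,0.450)
cell (3,1): code 1100 → (3.365,2.000)–(3.525,1.000)
cell (3,2): code 1100 → (3.938,3.000)–(3.365,2.000)
cell (3,3): code 1000 → (4.000,3.058)–(3.938,3.000)
cell (4,0): code 0110 → (4.000,0.450)–(5.000,0.059)
cell (4,3): code 1001 → (5.000,3.486)–(4.000,3.058)
cell (5,0): code 0110 → (5.000,0.059)–(6.000,0.340)
cell (5,3): code 1001 → (6.000,3.177)–(5.000,3.486)
cell (6,0): code 0010 → (6.000,0.340)–(6.603,1.000)
cell (6,1): code 0011 → (6.603,1.000)–(6.759,2.000)
cell (6,2): code 0011 → (6.759,2.000)–(6.200,3.000)
cell (6,3): code 0001 → (6.200,3.000)–(6.000,3.177)
total: 12 segments, chained into 1 closed loop(s), length Σ = 10.541916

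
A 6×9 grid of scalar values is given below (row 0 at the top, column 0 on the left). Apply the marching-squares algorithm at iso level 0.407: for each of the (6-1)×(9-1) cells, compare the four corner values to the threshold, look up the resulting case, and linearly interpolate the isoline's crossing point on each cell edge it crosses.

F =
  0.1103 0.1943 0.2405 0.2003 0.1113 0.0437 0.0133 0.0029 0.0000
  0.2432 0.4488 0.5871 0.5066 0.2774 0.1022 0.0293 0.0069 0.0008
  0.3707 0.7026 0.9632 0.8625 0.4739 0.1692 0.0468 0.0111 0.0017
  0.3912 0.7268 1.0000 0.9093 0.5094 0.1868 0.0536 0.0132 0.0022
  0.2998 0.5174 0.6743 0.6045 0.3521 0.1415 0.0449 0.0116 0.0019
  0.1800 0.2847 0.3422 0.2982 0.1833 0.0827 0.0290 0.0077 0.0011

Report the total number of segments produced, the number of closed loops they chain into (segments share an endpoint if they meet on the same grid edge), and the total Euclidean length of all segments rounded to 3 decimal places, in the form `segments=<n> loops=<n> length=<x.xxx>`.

cell (0,0): code 0100 → (0.836,1.000)–(1.000,0.797)
cell (0,1): code 1100 → (0.480,2.000)–(0.836,1.000)
cell (0,2): code 1100 → (0.675,3.000)–(0.480,2.000)
cell (0,3): code 1000 → (1.000,3.435)–(0.675,3.000)
cell (1,0): code 0110 → (1.000,0.797)–(2.000,0.109)
cell (1,3): code 1101 → (1.660,4.000)–(1.000,3.435)
cell (1,4): code 1000 → (2.000,4.220)–(1.660,4.000)
cell (2,0): code 0110 → (2.000,0.109)–(3.000,0.047)
cell (2,4): code 1001 → (3.000,4.317)–(2.000,4.220)
cell (3,0): code 0110 → (3.000,0.047)–(4.000,0.493)
cell (3,3): code 1011 → (4.000,3.782)–(3.651,4.000)
cell (3,4): code 0001 → (3.651,4.000)–(3.000,4.317)
cell (4,0): code 0010 → (4.000,0.493)–(4.474,1.000)
cell (4,1): code 0011 → (4.474,1.000)–(4.805,2.000)
cell (4,2): code 0011 → (4.805,2.000)–(4.645,3.000)
cell (4,3): code 0001 → (4.645,3.000)–(4.000,3.782)
total: 16 segments, chained into 1 closed loop(s), length Σ = 13.382843

segments=16 loops=1 length=13.383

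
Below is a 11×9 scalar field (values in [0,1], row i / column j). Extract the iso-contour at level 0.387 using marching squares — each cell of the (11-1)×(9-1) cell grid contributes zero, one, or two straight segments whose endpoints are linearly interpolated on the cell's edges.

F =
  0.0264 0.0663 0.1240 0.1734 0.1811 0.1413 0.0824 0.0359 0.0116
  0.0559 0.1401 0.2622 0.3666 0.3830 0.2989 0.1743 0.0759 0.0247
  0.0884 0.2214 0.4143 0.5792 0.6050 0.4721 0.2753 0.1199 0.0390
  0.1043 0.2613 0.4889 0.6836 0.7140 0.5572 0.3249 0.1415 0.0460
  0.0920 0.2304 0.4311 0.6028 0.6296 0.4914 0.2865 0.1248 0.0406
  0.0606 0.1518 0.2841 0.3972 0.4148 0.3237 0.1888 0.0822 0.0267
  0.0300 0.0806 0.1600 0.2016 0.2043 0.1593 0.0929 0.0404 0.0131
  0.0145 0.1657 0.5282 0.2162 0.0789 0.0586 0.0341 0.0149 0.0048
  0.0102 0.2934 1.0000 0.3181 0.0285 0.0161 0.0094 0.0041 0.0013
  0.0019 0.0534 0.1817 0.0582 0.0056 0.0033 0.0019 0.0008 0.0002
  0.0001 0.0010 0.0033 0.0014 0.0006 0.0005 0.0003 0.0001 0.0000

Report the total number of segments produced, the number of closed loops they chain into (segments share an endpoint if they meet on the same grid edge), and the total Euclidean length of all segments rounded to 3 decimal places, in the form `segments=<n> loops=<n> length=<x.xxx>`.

segments=22 loops=2 length=18.590

cell (1,1): code 0100 → (1.821,2.000)–(2.000,1.858)
cell (1,2): code 1100 → (1.096,3.000)–(1.821,2.000)
cell (1,3): code 1100 → (1.018,4.000)–(1.096,3.000)
cell (1,4): code 1100 → (1.509,5.000)–(1.018,4.000)
cell (1,5): code 1000 → (2.000,5.432)–(1.509,5.000)
cell (2,1): code 0110 → (2.000,1.858)–(3.000,1.552)
cell (2,5): code 1001 → (3.000,5.733)–(2.000,5.432)
cell (3,1): code 0110 → (3.000,1.552)–(4.000,1.780)
cell (3,5): code 1001 → (4.000,5.510)–(3.000,5.733)
cell (4,1): code 0010 → (4.000,1.780)–(4.300,2.000)
cell (4,2): code 0111 → (4.300,2.000)–(5.000,2.910)
cell (4,4): code 1011 → (5.000,4.305)–(4.623,5.000)
cell (4,5): code 0001 → (4.623,5.000)–(4.000,5.510)
cell (5,2): code 0010 → (5.000,2.910)–(5.052,3.000)
cell (5,3): code 0011 → (5.052,3.000)–(5.132,4.000)
cell (5,4): code 0001 → (5.132,4.000)–(5.000,4.305)
cell (6,1): code 0100 → (6.617,2.000)–(7.000,1.610)
cell (6,2): code 1000 → (7.000,2.453)–(6.617,2.000)
cell (7,1): code 0110 → (7.000,1.610)–(8.000,1.132)
cell (7,2): code 1001 → (8.000,2.899)–(7.000,2.453)
cell (8,1): code 0010 → (8.000,1.132)–(8.749,2.000)
cell (8,2): code 0001 → (8.749,2.000)–(8.000,2.899)
total: 22 segments, chained into 2 closed loop(s), length Σ = 18.589655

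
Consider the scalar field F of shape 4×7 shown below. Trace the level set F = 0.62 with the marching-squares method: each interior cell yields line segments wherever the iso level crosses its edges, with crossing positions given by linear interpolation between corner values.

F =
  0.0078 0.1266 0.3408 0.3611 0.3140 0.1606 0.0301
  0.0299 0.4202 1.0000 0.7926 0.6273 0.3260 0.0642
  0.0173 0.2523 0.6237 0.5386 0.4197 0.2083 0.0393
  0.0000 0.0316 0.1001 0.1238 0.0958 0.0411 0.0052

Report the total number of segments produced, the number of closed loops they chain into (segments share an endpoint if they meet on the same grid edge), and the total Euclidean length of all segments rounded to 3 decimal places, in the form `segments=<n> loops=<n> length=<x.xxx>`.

segments=10 loops=1 length=6.478

cell (0,1): code 0100 → (0.424,2.000)–(1.000,1.345)
cell (0,2): code 1100 → (0.600,3.000)–(0.424,2.000)
cell (0,3): code 1100 → (0.977,4.000)–(0.600,3.000)
cell (0,4): code 1000 → (1.000,4.024)–(0.977,4.000)
cell (1,1): code 0110 → (1.000,1.345)–(2.000,1.990)
cell (1,2): code 1011 → (2.000,2.043)–(1.680,3.000)
cell (1,3): code 0011 → (1.680,3.000)–(1.035,4.000)
cell (1,4): code 0001 → (1.035,4.000)–(1.000,4.024)
cell (2,1): code 0010 → (2.000,1.990)–(2.007,2.000)
cell (2,2): code 0001 → (2.007,2.000)–(2.000,2.043)
total: 10 segments, chained into 1 closed loop(s), length Σ = 6.478075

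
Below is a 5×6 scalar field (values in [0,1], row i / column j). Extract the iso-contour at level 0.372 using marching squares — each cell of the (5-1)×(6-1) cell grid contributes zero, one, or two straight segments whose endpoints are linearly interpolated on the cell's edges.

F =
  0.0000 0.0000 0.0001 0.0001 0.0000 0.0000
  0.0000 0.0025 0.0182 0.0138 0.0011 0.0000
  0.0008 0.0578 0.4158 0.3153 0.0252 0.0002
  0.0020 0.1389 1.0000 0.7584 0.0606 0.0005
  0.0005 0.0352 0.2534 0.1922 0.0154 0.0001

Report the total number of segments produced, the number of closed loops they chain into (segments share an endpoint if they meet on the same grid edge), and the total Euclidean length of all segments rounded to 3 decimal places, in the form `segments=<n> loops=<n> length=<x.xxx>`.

cell (1,1): code 0100 → (1.890,2.000)–(2.000,1.878)
cell (1,2): code 1000 → (2.000,2.436)–(1.890,2.000)
cell (2,1): code 0110 → (2.000,1.878)–(3.000,1.271)
cell (2,2): code 1101 → (2.128,3.000)–(2.000,2.436)
cell (2,3): code 1000 → (3.000,3.554)–(2.128,3.000)
cell (3,1): code 0010 → (3.000,1.271)–(3.841,2.000)
cell (3,2): code 0011 → (3.841,2.000)–(3.682,3.000)
cell (3,3): code 0001 → (3.682,3.000)–(3.000,3.554)
total: 8 segments, chained into 1 closed loop(s), length Σ = 6.400088

segments=8 loops=1 length=6.400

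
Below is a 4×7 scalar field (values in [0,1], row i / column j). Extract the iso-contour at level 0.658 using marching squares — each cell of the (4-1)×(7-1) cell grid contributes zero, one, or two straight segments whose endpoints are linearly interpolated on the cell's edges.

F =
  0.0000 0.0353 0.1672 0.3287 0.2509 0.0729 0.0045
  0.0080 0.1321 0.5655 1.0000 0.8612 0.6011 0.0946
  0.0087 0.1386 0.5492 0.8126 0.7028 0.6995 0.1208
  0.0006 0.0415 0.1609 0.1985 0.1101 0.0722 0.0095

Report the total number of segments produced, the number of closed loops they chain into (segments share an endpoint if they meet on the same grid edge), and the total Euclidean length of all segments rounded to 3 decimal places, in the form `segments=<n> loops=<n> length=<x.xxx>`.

cell (0,2): code 0100 → (0.491,3.000)–(1.000,2.213)
cell (0,3): code 1100 → (0.667,4.000)–(0.491,3.000)
cell (0,4): code 1000 → (1.000,4.781)–(0.667,4.000)
cell (1,2): code 0110 → (1.000,2.213)–(2.000,2.413)
cell (1,4): code 1101 → (1.578,5.000)–(1.000,4.781)
cell (1,5): code 1000 → (2.000,5.072)–(1.578,5.000)
cell (2,2): code 0010 → (2.000,2.413)–(2.252,3.000)
cell (2,3): code 0011 → (2.252,3.000)–(2.076,4.000)
cell (2,4): code 0011 → (2.076,4.000)–(2.066,5.000)
cell (2,5): code 0001 → (2.066,5.000)–(2.000,5.072)
total: 10 segments, chained into 1 closed loop(s), length Σ = 7.619837

segments=10 loops=1 length=7.620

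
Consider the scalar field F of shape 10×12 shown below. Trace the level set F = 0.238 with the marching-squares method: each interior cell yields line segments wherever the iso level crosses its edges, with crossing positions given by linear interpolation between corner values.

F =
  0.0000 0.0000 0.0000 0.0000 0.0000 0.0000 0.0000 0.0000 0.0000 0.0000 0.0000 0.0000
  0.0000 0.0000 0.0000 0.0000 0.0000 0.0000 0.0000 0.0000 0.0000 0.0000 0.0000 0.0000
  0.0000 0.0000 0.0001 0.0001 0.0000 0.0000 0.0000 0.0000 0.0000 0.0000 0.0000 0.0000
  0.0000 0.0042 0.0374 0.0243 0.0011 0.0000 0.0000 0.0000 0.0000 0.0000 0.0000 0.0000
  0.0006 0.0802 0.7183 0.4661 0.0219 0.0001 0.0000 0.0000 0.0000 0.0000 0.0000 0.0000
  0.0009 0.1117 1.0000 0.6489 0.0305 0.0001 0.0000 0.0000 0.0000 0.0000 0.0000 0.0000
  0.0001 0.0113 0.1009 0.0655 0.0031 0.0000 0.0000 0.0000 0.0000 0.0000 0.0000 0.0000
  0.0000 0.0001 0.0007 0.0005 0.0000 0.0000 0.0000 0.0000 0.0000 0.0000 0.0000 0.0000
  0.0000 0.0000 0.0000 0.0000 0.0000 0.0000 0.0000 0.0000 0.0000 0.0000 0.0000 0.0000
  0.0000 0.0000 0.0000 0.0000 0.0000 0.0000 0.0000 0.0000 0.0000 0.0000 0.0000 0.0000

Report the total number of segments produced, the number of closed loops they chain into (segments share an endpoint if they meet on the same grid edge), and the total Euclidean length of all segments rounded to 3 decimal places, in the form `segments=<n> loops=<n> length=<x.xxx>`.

cell (3,1): code 0100 → (3.295,2.000)–(4.000,1.247)
cell (3,2): code 1100 → (3.484,3.000)–(3.295,2.000)
cell (3,3): code 1000 → (4.000,3.514)–(3.484,3.000)
cell (4,1): code 0110 → (4.000,1.247)–(5.000,1.142)
cell (4,3): code 1001 → (5.000,3.664)–(4.000,3.514)
cell (5,1): code 0010 → (5.000,1.142)–(5.848,2.000)
cell (5,2): code 0011 → (5.848,2.000)–(5.704,3.000)
cell (5,3): code 0001 → (5.704,3.000)–(5.000,3.664)
total: 8 segments, chained into 1 closed loop(s), length Σ = 7.978670

segments=8 loops=1 length=7.979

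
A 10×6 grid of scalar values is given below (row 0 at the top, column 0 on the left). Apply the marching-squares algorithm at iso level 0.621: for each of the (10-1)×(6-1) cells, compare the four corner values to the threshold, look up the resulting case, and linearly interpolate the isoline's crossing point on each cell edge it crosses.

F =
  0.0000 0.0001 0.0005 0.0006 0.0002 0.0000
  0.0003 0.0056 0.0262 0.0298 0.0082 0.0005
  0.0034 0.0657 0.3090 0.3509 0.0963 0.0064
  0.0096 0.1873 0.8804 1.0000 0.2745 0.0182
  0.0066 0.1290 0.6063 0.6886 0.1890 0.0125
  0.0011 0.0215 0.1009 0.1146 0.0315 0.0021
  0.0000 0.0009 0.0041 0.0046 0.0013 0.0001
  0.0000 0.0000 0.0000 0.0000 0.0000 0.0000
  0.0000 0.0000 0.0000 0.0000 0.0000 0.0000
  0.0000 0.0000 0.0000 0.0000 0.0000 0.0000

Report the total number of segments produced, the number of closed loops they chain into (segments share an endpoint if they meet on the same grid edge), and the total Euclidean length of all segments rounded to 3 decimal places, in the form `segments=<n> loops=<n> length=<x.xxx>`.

segments=8 loops=1 length=5.666

cell (2,1): code 0100 → (2.546,2.000)–(3.000,1.626)
cell (2,2): code 1100 → (2.416,3.000)–(2.546,2.000)
cell (2,3): code 1000 → (3.000,3.522)–(2.416,3.000)
cell (3,1): code 0010 → (3.000,1.626)–(3.946,2.000)
cell (3,2): code 0111 → (3.946,2.000)–(4.000,2.179)
cell (3,3): code 1001 → (4.000,3.135)–(3.000,3.522)
cell (4,2): code 0010 → (4.000,2.179)–(4.118,3.000)
cell (4,3): code 0001 → (4.118,3.000)–(4.000,3.135)
total: 8 segments, chained into 1 closed loop(s), length Σ = 5.665879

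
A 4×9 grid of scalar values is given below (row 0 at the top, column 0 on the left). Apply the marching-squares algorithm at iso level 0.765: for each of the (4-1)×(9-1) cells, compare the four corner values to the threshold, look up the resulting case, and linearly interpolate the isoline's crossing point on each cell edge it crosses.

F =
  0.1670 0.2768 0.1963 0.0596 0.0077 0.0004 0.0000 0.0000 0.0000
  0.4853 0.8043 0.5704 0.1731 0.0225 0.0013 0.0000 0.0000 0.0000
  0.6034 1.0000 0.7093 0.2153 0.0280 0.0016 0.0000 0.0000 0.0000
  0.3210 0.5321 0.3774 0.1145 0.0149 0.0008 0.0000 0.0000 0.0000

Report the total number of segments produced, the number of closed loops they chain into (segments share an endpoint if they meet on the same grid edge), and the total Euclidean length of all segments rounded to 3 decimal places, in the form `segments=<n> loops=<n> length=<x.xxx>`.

segments=6 loops=1 length=4.348

cell (0,0): code 0100 → (0.925,1.000)–(1.000,0.877)
cell (0,1): code 1000 → (1.000,1.168)–(0.925,1.000)
cell (1,0): code 0110 → (1.000,0.877)–(2.000,0.407)
cell (1,1): code 1001 → (2.000,1.808)–(1.000,1.168)
cell (2,0): code 0010 → (2.000,0.407)–(2.502,1.000)
cell (2,1): code 0001 → (2.502,1.000)–(2.000,1.808)
total: 6 segments, chained into 1 closed loop(s), length Σ = 4.348364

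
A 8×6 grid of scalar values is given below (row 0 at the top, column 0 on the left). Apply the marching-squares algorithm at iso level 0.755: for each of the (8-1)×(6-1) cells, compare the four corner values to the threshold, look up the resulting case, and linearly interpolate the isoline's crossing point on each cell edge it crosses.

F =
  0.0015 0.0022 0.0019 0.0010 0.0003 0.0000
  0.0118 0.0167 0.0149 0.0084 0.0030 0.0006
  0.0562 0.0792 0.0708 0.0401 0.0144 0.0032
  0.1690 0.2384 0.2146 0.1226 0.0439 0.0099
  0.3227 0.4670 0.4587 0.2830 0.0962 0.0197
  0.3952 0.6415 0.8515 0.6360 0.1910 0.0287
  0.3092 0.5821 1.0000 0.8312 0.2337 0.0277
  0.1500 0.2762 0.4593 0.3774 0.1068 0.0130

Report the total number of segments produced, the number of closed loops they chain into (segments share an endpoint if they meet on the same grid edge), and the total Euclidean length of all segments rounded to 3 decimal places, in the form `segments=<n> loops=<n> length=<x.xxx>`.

cell (4,1): code 0100 → (4.754,2.000)–(5.000,1.540)
cell (4,2): code 1000 → (5.000,2.448)–(4.754,2.000)
cell (5,1): code 0110 → (5.000,1.540)–(6.000,1.414)
cell (5,2): code 1101 → (5.610,3.000)–(5.000,2.448)
cell (5,3): code 1000 → (6.000,3.128)–(5.610,3.000)
cell (6,1): code 0010 → (6.000,1.414)–(6.453,2.000)
cell (6,2): code 0011 → (6.453,2.000)–(6.168,3.000)
cell (6,3): code 0001 → (6.168,3.000)–(6.000,3.128)
total: 8 segments, chained into 1 closed loop(s), length Σ = 5.264739

segments=8 loops=1 length=5.265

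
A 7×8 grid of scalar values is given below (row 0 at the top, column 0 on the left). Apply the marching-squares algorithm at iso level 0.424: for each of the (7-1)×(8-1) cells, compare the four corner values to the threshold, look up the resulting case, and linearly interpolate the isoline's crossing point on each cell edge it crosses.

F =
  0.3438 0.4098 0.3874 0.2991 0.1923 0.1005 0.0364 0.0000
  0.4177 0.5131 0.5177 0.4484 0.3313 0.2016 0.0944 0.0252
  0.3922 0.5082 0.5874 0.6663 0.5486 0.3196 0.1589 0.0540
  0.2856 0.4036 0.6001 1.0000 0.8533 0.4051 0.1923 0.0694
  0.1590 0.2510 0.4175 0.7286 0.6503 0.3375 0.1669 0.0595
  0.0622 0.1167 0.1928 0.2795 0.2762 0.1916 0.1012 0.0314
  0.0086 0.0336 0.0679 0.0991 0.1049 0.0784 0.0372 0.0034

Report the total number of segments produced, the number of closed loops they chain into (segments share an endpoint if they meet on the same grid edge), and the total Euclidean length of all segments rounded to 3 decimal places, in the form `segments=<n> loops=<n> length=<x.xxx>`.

segments=16 loops=1 length=14.310

cell (0,0): code 0100 → (0.137,1.000)–(1.000,0.066)
cell (0,1): code 1100 → (0.281,2.000)–(0.137,1.000)
cell (0,2): code 1100 → (0.837,3.000)–(0.281,2.000)
cell (0,3): code 1000 → (1.000,3.208)–(0.837,3.000)
cell (1,0): code 0110 → (1.000,0.066)–(2.000,0.274)
cell (1,3): code 1101 → (1.427,4.000)–(1.000,3.208)
cell (1,4): code 1000 → (2.000,4.544)–(1.427,4.000)
cell (2,0): code 0010 → (2.000,0.274)–(2.805,1.000)
cell (2,1): code 0111 → (2.805,1.000)–(3.000,1.104)
cell (2,4): code 1001 → (3.000,4.958)–(2.000,4.544)
cell (3,1): code 0010 → (3.000,1.104)–(3.964,2.000)
cell (3,2): code 0111 → (3.964,2.000)–(4.000,2.021)
cell (3,4): code 1001 → (4.000,4.723)–(3.000,4.958)
cell (4,2): code 0010 → (4.000,2.021)–(4.678,3.000)
cell (4,3): code 0011 → (4.678,3.000)–(4.605,4.000)
cell (4,4): code 0001 → (4.605,4.000)–(4.000,4.723)
total: 16 segments, chained into 1 closed loop(s), length Σ = 14.310283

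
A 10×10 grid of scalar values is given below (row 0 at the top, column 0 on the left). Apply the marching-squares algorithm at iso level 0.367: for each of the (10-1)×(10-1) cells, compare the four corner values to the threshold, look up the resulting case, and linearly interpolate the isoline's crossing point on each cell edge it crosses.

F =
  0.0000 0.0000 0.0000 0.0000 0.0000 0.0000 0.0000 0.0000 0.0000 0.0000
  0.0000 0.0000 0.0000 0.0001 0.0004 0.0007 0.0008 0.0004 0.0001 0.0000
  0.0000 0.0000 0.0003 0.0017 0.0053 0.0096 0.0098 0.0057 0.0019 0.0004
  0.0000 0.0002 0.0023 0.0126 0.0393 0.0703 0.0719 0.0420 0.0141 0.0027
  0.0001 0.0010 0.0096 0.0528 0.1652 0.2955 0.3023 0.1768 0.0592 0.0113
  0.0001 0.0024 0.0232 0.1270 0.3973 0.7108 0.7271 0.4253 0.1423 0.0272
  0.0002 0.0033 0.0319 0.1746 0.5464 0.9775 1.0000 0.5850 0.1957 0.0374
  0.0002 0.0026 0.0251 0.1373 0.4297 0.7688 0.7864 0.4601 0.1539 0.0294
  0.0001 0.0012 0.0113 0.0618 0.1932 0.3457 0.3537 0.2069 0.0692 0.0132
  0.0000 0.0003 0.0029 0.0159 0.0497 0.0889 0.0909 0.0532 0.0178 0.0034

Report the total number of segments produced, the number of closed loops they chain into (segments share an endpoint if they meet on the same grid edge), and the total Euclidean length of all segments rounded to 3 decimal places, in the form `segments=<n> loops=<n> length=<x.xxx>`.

cell (4,3): code 0100 → (4.869,4.000)–(5.000,3.888)
cell (4,4): code 1100 → (4.172,5.000)–(4.869,4.000)
cell (4,5): code 1100 → (4.152,6.000)–(4.172,5.000)
cell (4,6): code 1100 → (4.765,7.000)–(4.152,6.000)
cell (4,7): code 1000 → (5.000,7.206)–(4.765,7.000)
cell (5,3): code 0110 → (5.000,3.888)–(6.000,3.517)
cell (5,7): code 1001 → (6.000,7.560)–(5.000,7.206)
cell (6,3): code 0110 → (6.000,3.517)–(7.000,3.786)
cell (6,7): code 1001 → (7.000,7.304)–(6.000,7.560)
cell (7,3): code 0010 → (7.000,3.786)–(7.265,4.000)
cell (7,4): code 0011 → (7.265,4.000)–(7.950,5.000)
cell (7,5): code 0011 → (7.950,5.000)–(7.969,6.000)
cell (7,6): code 0011 → (7.969,6.000)–(7.368,7.000)
cell (7,7): code 0001 → (7.368,7.000)–(7.000,7.304)
total: 14 segments, chained into 1 closed loop(s), length Σ = 12.268456

segments=14 loops=1 length=12.268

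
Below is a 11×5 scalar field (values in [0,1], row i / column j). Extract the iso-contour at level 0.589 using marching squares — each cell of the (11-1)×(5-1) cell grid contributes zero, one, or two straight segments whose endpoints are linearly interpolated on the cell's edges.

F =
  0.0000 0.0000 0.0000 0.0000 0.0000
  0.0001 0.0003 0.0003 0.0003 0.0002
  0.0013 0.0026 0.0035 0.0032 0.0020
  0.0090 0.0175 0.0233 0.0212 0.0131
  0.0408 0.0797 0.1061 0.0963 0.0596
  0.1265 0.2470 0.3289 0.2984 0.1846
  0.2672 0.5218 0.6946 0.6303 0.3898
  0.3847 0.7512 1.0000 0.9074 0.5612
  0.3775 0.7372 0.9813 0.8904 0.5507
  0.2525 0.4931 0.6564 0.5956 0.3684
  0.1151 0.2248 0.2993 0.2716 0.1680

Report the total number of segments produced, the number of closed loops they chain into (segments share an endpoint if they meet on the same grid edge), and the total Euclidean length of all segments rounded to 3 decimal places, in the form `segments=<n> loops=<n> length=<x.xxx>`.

cell (5,1): code 0100 → (5.711,2.000)–(6.000,1.389)
cell (5,2): code 1100 → (5.876,3.000)–(5.711,2.000)
cell (5,3): code 1000 → (6.000,3.172)–(5.876,3.000)
cell (6,0): code 0100 → (6.293,1.000)–(7.000,0.557)
cell (6,1): code 1110 → (6.000,1.389)–(6.293,1.000)
cell (6,3): code 1001 → (7.000,3.920)–(6.000,3.172)
cell (7,0): code 0110 → (7.000,0.557)–(8.000,0.588)
cell (7,3): code 1001 → (8.000,3.887)–(7.000,3.920)
cell (8,0): code 0010 → (8.000,0.588)–(8.607,1.000)
cell (8,1): code 0111 → (8.607,1.000)–(9.000,1.587)
cell (8,3): code 1001 → (9.000,3.029)–(8.000,3.887)
cell (9,1): code 0010 → (9.000,1.587)–(9.189,2.000)
cell (9,2): code 0011 → (9.189,2.000)–(9.020,3.000)
cell (9,3): code 0001 → (9.020,3.000)–(9.000,3.029)
total: 14 segments, chained into 1 closed loop(s), length Σ = 10.733638

segments=14 loops=1 length=10.734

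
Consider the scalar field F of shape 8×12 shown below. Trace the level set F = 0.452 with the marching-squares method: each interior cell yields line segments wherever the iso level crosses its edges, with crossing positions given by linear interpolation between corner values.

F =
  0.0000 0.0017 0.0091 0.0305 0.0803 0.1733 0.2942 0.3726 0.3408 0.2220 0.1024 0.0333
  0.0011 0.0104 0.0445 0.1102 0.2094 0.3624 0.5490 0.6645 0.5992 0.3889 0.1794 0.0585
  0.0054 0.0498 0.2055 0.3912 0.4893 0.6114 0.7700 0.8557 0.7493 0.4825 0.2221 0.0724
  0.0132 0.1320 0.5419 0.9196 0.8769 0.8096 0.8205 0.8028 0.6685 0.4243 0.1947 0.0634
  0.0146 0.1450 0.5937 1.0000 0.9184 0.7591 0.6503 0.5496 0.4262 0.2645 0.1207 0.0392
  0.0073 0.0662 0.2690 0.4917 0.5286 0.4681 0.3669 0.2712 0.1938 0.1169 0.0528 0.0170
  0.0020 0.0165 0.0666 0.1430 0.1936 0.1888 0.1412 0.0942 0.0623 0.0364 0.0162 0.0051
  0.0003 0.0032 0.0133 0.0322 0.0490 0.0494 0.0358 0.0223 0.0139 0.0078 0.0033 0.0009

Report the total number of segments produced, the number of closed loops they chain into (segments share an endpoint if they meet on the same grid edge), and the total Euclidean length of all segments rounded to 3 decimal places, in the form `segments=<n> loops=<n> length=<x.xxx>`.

cell (0,5): code 0100 → (0.619,6.000)–(1.000,5.480)
cell (0,6): code 1100 → (0.272,7.000)–(0.619,6.000)
cell (0,7): code 1100 → (0.430,8.000)–(0.272,7.000)
cell (0,8): code 1000 → (1.000,8.700)–(0.430,8.000)
cell (1,3): code 0100 → (1.867,4.000)–(2.000,3.620)
cell (1,4): code 1100 → (1.360,5.000)–(1.867,4.000)
cell (1,5): code 1110 → (1.000,5.480)–(1.360,5.000)
cell (1,8): code 1101 → (1.674,9.000)–(1.000,8.700)
cell (1,9): code 1000 → (2.000,9.117)–(1.674,9.000)
cell (2,1): code 0100 → (2.733,2.000)–(3.000,1.781)
cell (2,2): code 1100 → (2.115,3.000)–(2.733,2.000)
cell (2,3): code 1110 → (2.000,3.620)–(2.115,3.000)
cell (2,8): code 1011 → (3.000,8.887)–(2.524,9.000)
cell (2,9): code 0001 → (2.524,9.000)–(2.000,9.117)
cell (3,1): code 0110 → (3.000,1.781)–(4.000,1.684)
cell (3,7): code 1011 → (4.000,7.791)–(3.894,8.000)
cell (3,8): code 0001 → (3.894,8.000)–(3.000,8.887)
cell (4,1): code 0010 → (4.000,1.684)–(4.436,2.000)
cell (4,2): code 0111 → (4.436,2.000)–(5.000,2.822)
cell (4,5): code 1011 → (5.000,5.159)–(4.700,6.000)
cell (4,6): code 0011 → (4.700,6.000)–(4.351,7.000)
cell (4,7): code 0001 → (4.351,7.000)–(4.000,7.791)
cell (5,2): code 0010 → (5.000,2.822)–(5.114,3.000)
cell (5,3): code 0011 → (5.114,3.000)–(5.229,4.000)
cell (5,4): code 0011 → (5.229,4.000)–(5.058,5.000)
cell (5,5): code 0001 → (5.058,5.000)–(5.000,5.159)
total: 26 segments, chained into 1 closed loop(s), length Σ = 19.255999

segments=26 loops=1 length=19.256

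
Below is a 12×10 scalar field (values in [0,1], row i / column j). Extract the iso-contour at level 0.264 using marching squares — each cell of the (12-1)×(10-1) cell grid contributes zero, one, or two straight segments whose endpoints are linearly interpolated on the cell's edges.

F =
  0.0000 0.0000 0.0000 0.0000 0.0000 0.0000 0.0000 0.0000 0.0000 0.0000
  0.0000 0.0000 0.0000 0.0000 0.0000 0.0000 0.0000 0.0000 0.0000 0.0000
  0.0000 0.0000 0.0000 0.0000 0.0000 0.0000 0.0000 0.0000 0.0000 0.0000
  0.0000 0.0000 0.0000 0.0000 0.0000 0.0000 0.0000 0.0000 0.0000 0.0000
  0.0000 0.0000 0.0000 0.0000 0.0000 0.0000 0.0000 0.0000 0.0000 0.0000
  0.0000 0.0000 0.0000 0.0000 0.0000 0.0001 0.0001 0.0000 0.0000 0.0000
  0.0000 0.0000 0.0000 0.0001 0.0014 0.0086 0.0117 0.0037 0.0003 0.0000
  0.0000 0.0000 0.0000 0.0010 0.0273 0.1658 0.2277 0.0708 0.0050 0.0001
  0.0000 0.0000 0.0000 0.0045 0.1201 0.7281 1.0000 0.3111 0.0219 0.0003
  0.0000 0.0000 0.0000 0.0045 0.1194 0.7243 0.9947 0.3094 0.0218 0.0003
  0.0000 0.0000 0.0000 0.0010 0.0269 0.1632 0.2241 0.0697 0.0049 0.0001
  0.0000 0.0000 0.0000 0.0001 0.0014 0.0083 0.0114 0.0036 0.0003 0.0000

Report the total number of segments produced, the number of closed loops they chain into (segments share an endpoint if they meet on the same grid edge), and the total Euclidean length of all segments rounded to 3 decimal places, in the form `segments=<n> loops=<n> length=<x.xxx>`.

cell (7,4): code 0100 → (7.175,5.000)–(8.000,4.237)
cell (7,5): code 1100 → (7.047,6.000)–(7.175,5.000)
cell (7,6): code 1100 → (7.804,7.000)–(7.047,6.000)
cell (7,7): code 1000 → (8.000,7.163)–(7.804,7.000)
cell (8,4): code 0110 → (8.000,4.237)–(9.000,4.239)
cell (8,7): code 1001 → (9.000,7.158)–(8.000,7.163)
cell (9,4): code 0010 → (9.000,4.239)–(9.820,5.000)
cell (9,5): code 0011 → (9.820,5.000)–(9.948,6.000)
cell (9,6): code 0011 → (9.948,6.000)–(9.189,7.000)
cell (9,7): code 0001 → (9.189,7.000)–(9.000,7.158)
total: 10 segments, chained into 1 closed loop(s), length Σ = 9.270354

segments=10 loops=1 length=9.270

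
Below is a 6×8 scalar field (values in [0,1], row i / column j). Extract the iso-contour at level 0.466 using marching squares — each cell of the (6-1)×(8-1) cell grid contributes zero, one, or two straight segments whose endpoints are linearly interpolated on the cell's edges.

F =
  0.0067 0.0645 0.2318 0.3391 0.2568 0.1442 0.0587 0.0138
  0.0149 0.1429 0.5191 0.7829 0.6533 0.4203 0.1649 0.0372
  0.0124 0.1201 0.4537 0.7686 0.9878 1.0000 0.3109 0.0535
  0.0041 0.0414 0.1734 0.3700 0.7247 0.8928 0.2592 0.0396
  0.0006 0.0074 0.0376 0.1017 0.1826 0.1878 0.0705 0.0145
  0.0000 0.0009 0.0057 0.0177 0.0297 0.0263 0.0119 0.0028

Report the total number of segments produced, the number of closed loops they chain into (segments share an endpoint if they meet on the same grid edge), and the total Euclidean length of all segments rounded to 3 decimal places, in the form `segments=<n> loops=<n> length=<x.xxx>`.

segments=14 loops=1 length=11.134

cell (0,1): code 0100 → (0.815,2.000)–(1.000,1.859)
cell (0,2): code 1100 → (0.286,3.000)–(0.815,2.000)
cell (0,3): code 1100 → (0.528,4.000)–(0.286,3.000)
cell (0,4): code 1000 → (1.000,4.804)–(0.528,4.000)
cell (1,1): code 0010 → (1.000,1.859)–(1.812,2.000)
cell (1,2): code 0111 → (1.812,2.000)–(2.000,2.039)
cell (1,4): code 1101 → (1.079,5.000)–(1.000,4.804)
cell (1,5): code 1000 → (2.000,5.775)–(1.079,5.000)
cell (2,2): code 0010 → (2.000,2.039)–(2.759,3.000)
cell (2,3): code 0111 → (2.759,3.000)–(3.000,3.271)
cell (2,5): code 1001 → (3.000,5.674)–(2.000,5.775)
cell (3,3): code 0010 → (3.000,3.271)–(3.477,4.000)
cell (3,4): code 0011 → (3.477,4.000)–(3.605,5.000)
cell (3,5): code 0001 → (3.605,5.000)–(3.000,5.674)
total: 14 segments, chained into 1 closed loop(s), length Σ = 11.133990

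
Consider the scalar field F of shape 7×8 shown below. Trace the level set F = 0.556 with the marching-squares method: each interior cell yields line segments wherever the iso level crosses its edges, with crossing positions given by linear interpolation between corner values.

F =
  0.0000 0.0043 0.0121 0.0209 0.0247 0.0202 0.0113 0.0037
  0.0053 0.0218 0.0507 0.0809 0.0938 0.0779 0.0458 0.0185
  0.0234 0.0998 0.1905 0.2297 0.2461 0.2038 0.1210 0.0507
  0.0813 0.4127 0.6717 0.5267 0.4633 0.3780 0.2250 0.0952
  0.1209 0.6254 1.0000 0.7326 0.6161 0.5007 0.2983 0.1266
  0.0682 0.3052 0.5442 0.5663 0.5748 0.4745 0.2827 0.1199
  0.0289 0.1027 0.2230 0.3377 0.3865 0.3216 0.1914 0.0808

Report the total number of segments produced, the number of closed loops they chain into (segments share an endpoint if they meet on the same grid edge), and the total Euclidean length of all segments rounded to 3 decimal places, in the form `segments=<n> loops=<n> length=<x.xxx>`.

segments=14 loops=1 length=9.351

cell (2,1): code 0100 → (2.760,2.000)–(3.000,1.553)
cell (2,2): code 1000 → (3.000,2.798)–(2.760,2.000)
cell (3,0): code 0100 → (3.674,1.000)–(4.000,0.862)
cell (3,1): code 1110 → (3.000,1.553)–(3.674,1.000)
cell (3,2): code 1101 → (3.142,3.000)–(3.000,2.798)
cell (3,3): code 1100 → (3.607,4.000)–(3.142,3.000)
cell (3,4): code 1000 → (4.000,4.521)–(3.607,4.000)
cell (4,0): code 0010 → (4.000,0.862)–(4.217,1.000)
cell (4,1): code 0011 → (4.217,1.000)–(4.974,2.000)
cell (4,2): code 0111 → (4.974,2.000)–(5.000,2.534)
cell (4,4): code 1001 → (5.000,4.187)–(4.000,4.521)
cell (5,2): code 0010 → (5.000,2.534)–(5.045,3.000)
cell (5,3): code 0011 → (5.045,3.000)–(5.100,4.000)
cell (5,4): code 0001 → (5.100,4.000)–(5.000,4.187)
total: 14 segments, chained into 1 closed loop(s), length Σ = 9.350831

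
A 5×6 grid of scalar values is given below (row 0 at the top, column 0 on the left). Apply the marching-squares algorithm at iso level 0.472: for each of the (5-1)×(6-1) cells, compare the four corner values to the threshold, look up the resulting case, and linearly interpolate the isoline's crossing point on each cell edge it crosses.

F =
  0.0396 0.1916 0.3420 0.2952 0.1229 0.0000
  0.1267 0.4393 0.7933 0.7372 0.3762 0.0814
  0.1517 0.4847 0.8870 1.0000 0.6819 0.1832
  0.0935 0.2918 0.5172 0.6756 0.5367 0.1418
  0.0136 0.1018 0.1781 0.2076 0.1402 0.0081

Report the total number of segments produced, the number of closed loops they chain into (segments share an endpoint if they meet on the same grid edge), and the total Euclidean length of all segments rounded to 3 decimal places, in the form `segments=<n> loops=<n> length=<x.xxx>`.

cell (0,1): code 0100 → (0.288,2.000)–(1.000,1.092)
cell (0,2): code 1100 → (0.400,3.000)–(0.288,2.000)
cell (0,3): code 1000 → (1.000,3.735)–(0.400,3.000)
cell (1,0): code 0100 → (1.720,1.000)–(2.000,0.962)
cell (1,1): code 1110 → (1.000,1.092)–(1.720,1.000)
cell (1,3): code 1101 → (1.313,4.000)–(1.000,3.735)
cell (1,4): code 1000 → (2.000,4.421)–(1.313,4.000)
cell (2,0): code 0010 → (2.000,0.962)–(2.066,1.000)
cell (2,1): code 0111 → (2.066,1.000)–(3.000,1.799)
cell (2,4): code 1001 → (3.000,4.164)–(2.000,4.421)
cell (3,1): code 0010 → (3.000,1.799)–(3.133,2.000)
cell (3,2): code 0011 → (3.133,2.000)–(3.435,3.000)
cell (3,3): code 0011 → (3.435,3.000)–(3.163,4.000)
cell (3,4): code 0001 → (3.163,4.000)–(3.000,4.164)
total: 14 segments, chained into 1 closed loop(s), length Σ = 10.223797

segments=14 loops=1 length=10.224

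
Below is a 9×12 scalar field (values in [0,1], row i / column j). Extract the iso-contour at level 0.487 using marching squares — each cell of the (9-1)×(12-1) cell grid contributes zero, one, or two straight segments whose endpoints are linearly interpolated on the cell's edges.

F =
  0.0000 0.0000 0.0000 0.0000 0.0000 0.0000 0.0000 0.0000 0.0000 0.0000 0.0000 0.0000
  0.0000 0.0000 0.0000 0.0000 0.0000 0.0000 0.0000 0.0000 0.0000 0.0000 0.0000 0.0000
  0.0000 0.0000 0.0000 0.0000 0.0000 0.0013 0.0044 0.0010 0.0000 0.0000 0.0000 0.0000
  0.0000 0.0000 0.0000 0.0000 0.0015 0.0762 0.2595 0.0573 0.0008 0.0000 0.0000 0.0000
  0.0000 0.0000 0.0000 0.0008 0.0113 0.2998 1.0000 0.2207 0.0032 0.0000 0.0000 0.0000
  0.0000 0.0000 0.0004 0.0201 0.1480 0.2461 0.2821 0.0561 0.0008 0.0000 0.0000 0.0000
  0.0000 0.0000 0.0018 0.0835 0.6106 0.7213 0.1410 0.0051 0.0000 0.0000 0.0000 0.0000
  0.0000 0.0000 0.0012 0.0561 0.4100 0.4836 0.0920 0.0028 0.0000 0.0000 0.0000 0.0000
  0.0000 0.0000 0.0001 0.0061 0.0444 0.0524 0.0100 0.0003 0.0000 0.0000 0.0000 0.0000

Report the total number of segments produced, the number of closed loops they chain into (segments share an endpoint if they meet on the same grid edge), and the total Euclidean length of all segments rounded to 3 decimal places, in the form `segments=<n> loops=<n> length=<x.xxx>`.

cell (3,5): code 0100 → (3.307,6.000)–(4.000,5.267)
cell (3,6): code 1000 → (4.000,6.658)–(3.307,6.000)
cell (4,5): code 0010 → (4.000,5.267)–(4.715,6.000)
cell (4,6): code 0001 → (4.715,6.000)–(4.000,6.658)
cell (5,3): code 0100 → (5.733,4.000)–(6.000,3.766)
cell (5,4): code 1100 → (5.507,5.000)–(5.733,4.000)
cell (5,5): code 1000 → (6.000,5.404)–(5.507,5.000)
cell (6,3): code 0010 → (6.000,3.766)–(6.616,4.000)
cell (6,4): code 0011 → (6.616,4.000)–(6.986,5.000)
cell (6,5): code 0001 → (6.986,5.000)–(6.000,5.404)
total: 10 segments, chained into 2 closed loop(s), length Σ = 8.767486

segments=10 loops=2 length=8.767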